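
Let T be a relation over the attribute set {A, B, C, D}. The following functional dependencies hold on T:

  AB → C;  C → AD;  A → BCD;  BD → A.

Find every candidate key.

{A}⁺: A→BCD adds B, C, D → {A, B, C, D}.
{C}⁺: C→AD adds A, D; A→BCD adds B → {A, B, C, D}.
{B, D}⁺: BD→A adds A; AB→C adds C → {A, B, C, D}. Minimal: {D}⁺ = {D}; {B}⁺ = {B} — none reach the full schema.

{A}, {C}, {B, D}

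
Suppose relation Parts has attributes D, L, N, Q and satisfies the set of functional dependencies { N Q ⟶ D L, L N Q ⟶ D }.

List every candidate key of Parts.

NQ

Attributes N, Q never appear on any right-hand side, so every candidate key must contain {N, Q}.
{N, Q}⁺ = {D, L, N, Q}, which is all of the schema, so {N, Q} is the only candidate key.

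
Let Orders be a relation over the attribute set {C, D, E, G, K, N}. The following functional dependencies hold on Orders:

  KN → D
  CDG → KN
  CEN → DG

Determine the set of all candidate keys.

{C, E, N}, {C, D, E, G}

Attributes C, E never appear on any right-hand side, so every candidate key must contain {C, E}.
{C, E}⁺ = {C, E}, which is not all of the schema, so we must add further attributes.
{C, E, N}⁺: CEN→DG adds D, G; CDG→KN adds K → {C, D, E, G, K, N}. Minimal: {E, N}⁺ = {E, N}; {C, N}⁺ = {C, N}; {C, E}⁺ = {C, E} — none reach the full schema.
{C, D, E, G}⁺: CDG→KN adds K, N → {C, D, E, G, K, N}. Minimal: {D, E, G}⁺ = {D, E, G}; {C, E, G}⁺ = {C, E, G}; {C, D, G}⁺ = {C, D, G, K, N}; … — none reach the full schema.
Any other superkey contains one of these as a subset, so there are no further candidate keys.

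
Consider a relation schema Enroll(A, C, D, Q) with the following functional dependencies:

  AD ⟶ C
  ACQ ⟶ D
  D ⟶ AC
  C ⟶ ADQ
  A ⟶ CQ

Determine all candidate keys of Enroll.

A, C, D

{A}⁺: A→CQ adds C, Q; ACQ→D adds D → {A, C, D, Q}.
{C}⁺: C→ADQ adds A, D, Q → {A, C, D, Q}.
{D}⁺: D→AC adds A, C; C→ADQ adds Q → {A, C, D, Q}.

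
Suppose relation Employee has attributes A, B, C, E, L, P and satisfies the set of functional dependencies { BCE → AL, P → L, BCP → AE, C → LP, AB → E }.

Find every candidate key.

{B, C}

Attributes B, C never appear on any right-hand side, so every candidate key must contain {B, C}.
{B, C}⁺ = {A, B, C, E, L, P}, which is all of the schema, so {B, C} is the only candidate key.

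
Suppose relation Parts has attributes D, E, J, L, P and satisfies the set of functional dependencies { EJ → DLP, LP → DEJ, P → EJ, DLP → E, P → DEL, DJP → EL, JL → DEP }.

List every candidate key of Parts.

P; EJ; JL

{P}⁺: P→EJ adds E, J; P→DEL adds D, L → {D, E, J, L, P}.
{E, J}⁺: EJ→DLP adds D, L, P → {D, E, J, L, P}. Minimal: {J}⁺ = {J}; {E}⁺ = {E} — none reach the full schema.
{J, L}⁺: JL→DEP adds D, E, P → {D, E, J, L, P}. Minimal: {L}⁺ = {L}; {J}⁺ = {J} — none reach the full schema.
Any other superkey contains one of these as a subset, so there are no further candidate keys.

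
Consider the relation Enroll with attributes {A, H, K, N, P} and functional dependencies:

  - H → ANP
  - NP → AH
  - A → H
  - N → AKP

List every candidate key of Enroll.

{A}, {H}, {N}

{A}⁺: A→H adds H; H→ANP adds N, P; N→AKP adds K → {A, H, K, N, P}.
{H}⁺: H→ANP adds A, N, P; N→AKP adds K → {A, H, K, N, P}.
{N}⁺: N→AKP adds A, K, P; NP→AH adds H → {A, H, K, N, P}.
Any other superkey contains one of these as a subset, so there are no further candidate keys.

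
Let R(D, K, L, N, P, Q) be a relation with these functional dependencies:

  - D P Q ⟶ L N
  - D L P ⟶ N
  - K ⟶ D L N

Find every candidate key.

Attributes K, P, Q never appear on any right-hand side, so every candidate key must contain {K, P, Q}.
{K, P, Q}⁺ = {D, K, L, N, P, Q}, which is all of the schema, so {K, P, Q} is the only candidate key.

{K, P, Q}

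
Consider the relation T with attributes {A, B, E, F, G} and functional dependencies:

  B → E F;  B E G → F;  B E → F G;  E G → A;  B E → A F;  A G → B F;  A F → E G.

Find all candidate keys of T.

{B}⁺: B→EF adds E, F; BE→FG adds G; EG→A adds A → {A, B, E, F, G}.
{A, F}⁺: AF→EG adds E, G; AG→BF adds B → {A, B, E, F, G}. Minimal: {F}⁺ = {F}; {A}⁺ = {A} — none reach the full schema.
{A, G}⁺: AG→BF adds B, F; AF→EG adds E → {A, B, E, F, G}. Minimal: {G}⁺ = {G}; {A}⁺ = {A} — none reach the full schema.
{E, G}⁺: EG→A adds A; AG→BF adds B, F → {A, B, E, F, G}. Minimal: {G}⁺ = {G}; {E}⁺ = {E} — none reach the full schema.

(B), (A, F), (A, G), (E, G)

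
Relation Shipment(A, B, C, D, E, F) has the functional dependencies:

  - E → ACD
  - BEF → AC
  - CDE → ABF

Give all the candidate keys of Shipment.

E

Attribute E never appears on the right-hand side of any dependency, so E must belong to every candidate key.
{E}⁺ = {A, B, C, D, E, F}, which is all of the schema, so {E} is the only candidate key.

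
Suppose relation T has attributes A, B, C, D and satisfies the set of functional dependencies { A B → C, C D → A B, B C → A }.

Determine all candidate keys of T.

{C, D}, {A, B, D}

{C, D}⁺: CD→AB adds A, B → {A, B, C, D}. Minimal: {D}⁺ = {D}; {C}⁺ = {C} — none reach the full schema.
{A, B, D}⁺: AB→C adds C → {A, B, C, D}. Minimal: {B, D}⁺ = {B, D}; {A, D}⁺ = {A, D}; {A, B}⁺ = {A, B, C} — none reach the full schema.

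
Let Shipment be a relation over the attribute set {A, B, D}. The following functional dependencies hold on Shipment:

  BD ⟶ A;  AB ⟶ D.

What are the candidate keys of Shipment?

{A, B}; {B, D}

{A, B}⁺: AB→D adds D → {A, B, D}.
{B, D}⁺: BD→A adds A → {A, B, D}.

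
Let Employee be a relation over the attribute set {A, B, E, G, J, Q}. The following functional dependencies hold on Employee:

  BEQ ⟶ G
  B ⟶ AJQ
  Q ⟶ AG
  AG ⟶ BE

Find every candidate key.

(B); (Q); (A, G)

{B}⁺: B→AJQ adds A, J, Q; Q→AG adds G; AG→BE adds E → {A, B, E, G, J, Q}.
{Q}⁺: Q→AG adds A, G; AG→BE adds B, E; B→AJQ adds J → {A, B, E, G, J, Q}.
{A, G}⁺: AG→BE adds B, E; B→AJQ adds J, Q → {A, B, E, G, J, Q}.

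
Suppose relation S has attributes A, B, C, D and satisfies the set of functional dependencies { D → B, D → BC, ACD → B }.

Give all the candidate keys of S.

AD

Attributes A, D never appear on any right-hand side, so every candidate key must contain {A, D}.
{A, D}⁺ = {A, B, C, D}, which is all of the schema, so {A, D} is the only candidate key.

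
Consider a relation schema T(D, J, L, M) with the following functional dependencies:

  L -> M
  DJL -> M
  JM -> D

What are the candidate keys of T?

Attributes J, L never appear on any right-hand side, so every candidate key must contain {J, L}.
{J, L}⁺ = {D, J, L, M}, which is all of the schema, so {J, L} is the only candidate key.

(J, L)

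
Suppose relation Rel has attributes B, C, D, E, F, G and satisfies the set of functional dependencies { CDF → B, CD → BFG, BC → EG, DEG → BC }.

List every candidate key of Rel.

Attribute D never appears on the right-hand side of any dependency, so D must belong to every candidate key.
{D}⁺ = {D}, which is not all of the schema, so we must add further attributes.
{C, D}⁺: CD→BFG adds B, F, G; BC→EG adds E → {B, C, D, E, F, G}.
{D, E, G}⁺: DEG→BC adds B, C; CD→BFG adds F → {B, C, D, E, F, G}.

(C, D), (D, E, G)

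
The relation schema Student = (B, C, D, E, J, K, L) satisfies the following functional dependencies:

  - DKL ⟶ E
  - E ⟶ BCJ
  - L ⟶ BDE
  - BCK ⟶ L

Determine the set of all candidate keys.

Attribute K never appears on the right-hand side of any dependency, so K must belong to every candidate key.
{K}⁺ = {K}, which is not all of the schema, so we must add further attributes.
{E, K}⁺: E→BCJ adds B, C, J; BCK→L adds L; L→BDE adds D → {B, C, D, E, J, K, L}. Minimal: {K}⁺ = {K}; {E}⁺ = {B, C, E, J} — none reach the full schema.
{K, L}⁺: L→BDE adds B, D, E; E→BCJ adds C, J → {B, C, D, E, J, K, L}. Minimal: {L}⁺ = {B, C, D, E, J, L}; {K}⁺ = {K} — none reach the full schema.
{B, C, K}⁺: BCK→L adds L; L→BDE adds D, E; E→BCJ adds J → {B, C, D, E, J, K, L}. Minimal: {C, K}⁺ = {C, K}; {B, K}⁺ = {B, K}; {B, C}⁺ = {B, C} — none reach the full schema.

EK, KL, BCK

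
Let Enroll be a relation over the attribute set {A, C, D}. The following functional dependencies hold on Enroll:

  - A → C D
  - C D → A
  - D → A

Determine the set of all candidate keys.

{A}⁺: A→CD adds C, D → {A, C, D}.
{D}⁺: D→A adds A; A→CD adds C → {A, C, D}.
Any other superkey contains one of these as a subset, so there are no further candidate keys.

{A}; {D}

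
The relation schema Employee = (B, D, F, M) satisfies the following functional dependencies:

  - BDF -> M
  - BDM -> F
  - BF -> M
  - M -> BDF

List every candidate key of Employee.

{M}⁺: M→BDF adds B, D, F → {B, D, F, M}.
{B, F}⁺: BF→M adds M; M→BDF adds D → {B, D, F, M}. Minimal: {F}⁺ = {F}; {B}⁺ = {B} — none reach the full schema.
Any other superkey contains one of these as a subset, so there are no further candidate keys.

M; BF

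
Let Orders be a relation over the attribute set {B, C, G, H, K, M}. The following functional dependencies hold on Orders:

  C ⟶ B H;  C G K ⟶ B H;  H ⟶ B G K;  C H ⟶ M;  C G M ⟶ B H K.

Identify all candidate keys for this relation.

C

Attribute C never appears on the right-hand side of any dependency, so C must belong to every candidate key.
{C}⁺ = {B, C, G, H, K, M}, which is all of the schema, so {C} is the only candidate key.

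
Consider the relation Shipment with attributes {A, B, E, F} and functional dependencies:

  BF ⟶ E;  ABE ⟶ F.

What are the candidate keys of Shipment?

Attributes A, B never appear on any right-hand side, so every candidate key must contain {A, B}.
{A, B}⁺ = {A, B}, which is not all of the schema, so we must add further attributes.
{A, B, E}⁺: ABE→F adds F → {A, B, E, F}.
{A, B, F}⁺: BF→E adds E → {A, B, E, F}.
Any other superkey contains one of these as a subset, so there are no further candidate keys.

ABE, ABF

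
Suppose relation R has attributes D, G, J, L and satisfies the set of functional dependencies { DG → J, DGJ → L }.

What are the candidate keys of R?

(D, G)

Attributes D, G never appear on any right-hand side, so every candidate key must contain {D, G}.
{D, G}⁺ = {D, G, J, L}, which is all of the schema, so {D, G} is the only candidate key.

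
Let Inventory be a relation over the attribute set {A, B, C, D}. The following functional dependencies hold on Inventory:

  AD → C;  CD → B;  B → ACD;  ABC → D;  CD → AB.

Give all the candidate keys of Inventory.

{B}⁺: B→ACD adds A, C, D → {A, B, C, D}.
{A, D}⁺: AD→C adds C; CD→B adds B → {A, B, C, D}. Minimal: {D}⁺ = {D}; {A}⁺ = {A} — none reach the full schema.
{C, D}⁺: CD→B adds B; B→ACD adds A → {A, B, C, D}. Minimal: {D}⁺ = {D}; {C}⁺ = {C} — none reach the full schema.
Any other superkey contains one of these as a subset, so there are no further candidate keys.

(B); (A, D); (C, D)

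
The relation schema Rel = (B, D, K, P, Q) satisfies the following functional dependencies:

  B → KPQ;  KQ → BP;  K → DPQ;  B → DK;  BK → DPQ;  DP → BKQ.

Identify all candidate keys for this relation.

{B}⁺: B→KPQ adds K, P, Q; K→DPQ adds D → {B, D, K, P, Q}.
{K}⁺: K→DPQ adds D, P, Q; DP→BKQ adds B → {B, D, K, P, Q}.
{D, P}⁺: DP→BKQ adds B, K, Q → {B, D, K, P, Q}.
Any other superkey contains one of these as a subset, so there are no further candidate keys.

{B}, {K}, {D, P}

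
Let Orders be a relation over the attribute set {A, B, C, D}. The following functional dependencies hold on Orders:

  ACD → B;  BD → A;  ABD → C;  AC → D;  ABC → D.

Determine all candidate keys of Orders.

{A, C}⁺: AC→D adds D; ACD→B adds B → {A, B, C, D}.
{B, D}⁺: BD→A adds A; ABD→C adds C → {A, B, C, D}.

(A, C), (B, D)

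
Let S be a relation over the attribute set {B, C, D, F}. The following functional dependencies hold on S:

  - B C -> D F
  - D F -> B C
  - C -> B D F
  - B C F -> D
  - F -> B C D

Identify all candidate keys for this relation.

{C}⁺: C→BDF adds B, D, F → {B, C, D, F}.
{F}⁺: F→BCD adds B, C, D → {B, C, D, F}.
Any other superkey contains one of these as a subset, so there are no further candidate keys.

{C}, {F}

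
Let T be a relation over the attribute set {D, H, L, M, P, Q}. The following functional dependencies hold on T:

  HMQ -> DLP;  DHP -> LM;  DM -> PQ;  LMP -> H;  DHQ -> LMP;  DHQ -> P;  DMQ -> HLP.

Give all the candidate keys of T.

{D, M}⁺: DM→PQ adds P, Q; DMQ→HLP adds H, L → {D, H, L, M, P, Q}. Minimal: {M}⁺ = {M}; {D}⁺ = {D} — none reach the full schema.
{D, H, P}⁺: DHP→LM adds L, M; DM→PQ adds Q → {D, H, L, M, P, Q}. Minimal: {H, P}⁺ = {H, P}; {D, P}⁺ = {D, P}; {D, H}⁺ = {D, H} — none reach the full schema.
{D, H, Q}⁺: DHQ→LMP adds L, M, P → {D, H, L, M, P, Q}. Minimal: {H, Q}⁺ = {H, Q}; {D, Q}⁺ = {D, Q}; {D, H}⁺ = {D, H} — none reach the full schema.
{H, M, Q}⁺: HMQ→DLP adds D, L, P → {D, H, L, M, P, Q}. Minimal: {M, Q}⁺ = {M, Q}; {H, Q}⁺ = {H, Q}; {H, M}⁺ = {H, M} — none reach the full schema.
{L, M, P, Q}⁺: LMP→H adds H; HMQ→DLP adds D → {D, H, L, M, P, Q}. Minimal: {M, P, Q}⁺ = {M, P, Q}; {L, P, Q}⁺ = {L, P, Q}; {L, M, Q}⁺ = {L, M, Q}; … — none reach the full schema.

{D, M}, {D, H, P}, {D, H, Q}, {H, M, Q}, {L, M, P, Q}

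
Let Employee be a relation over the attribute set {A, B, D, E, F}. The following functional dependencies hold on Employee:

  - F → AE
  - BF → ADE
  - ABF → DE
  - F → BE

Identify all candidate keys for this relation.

Attribute F never appears on the right-hand side of any dependency, so F must belong to every candidate key.
{F}⁺ = {A, B, D, E, F}, which is all of the schema, so {F} is the only candidate key.

{F}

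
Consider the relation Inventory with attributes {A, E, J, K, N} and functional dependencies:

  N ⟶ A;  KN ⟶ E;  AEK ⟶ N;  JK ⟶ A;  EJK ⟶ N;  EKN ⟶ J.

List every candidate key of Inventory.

Attribute K never appears on the right-hand side of any dependency, so K must belong to every candidate key.
{K}⁺ = {K}, which is not all of the schema, so we must add further attributes.
{K, N}⁺: N→A adds A; KN→E adds E; EKN→J adds J → {A, E, J, K, N}. Minimal: {N}⁺ = {A, N}; {K}⁺ = {K} — none reach the full schema.
{A, E, K}⁺: AEK→N adds N; EKN→J adds J → {A, E, J, K, N}. Minimal: {E, K}⁺ = {E, K}; {A, K}⁺ = {A, K}; {A, E}⁺ = {A, E} — none reach the full schema.
{E, J, K}⁺: JK→A adds A; EJK→N adds N → {A, E, J, K, N}. Minimal: {J, K}⁺ = {A, J, K}; {E, K}⁺ = {E, K}; {E, J}⁺ = {E, J} — none reach the full schema.
Any other superkey contains one of these as a subset, so there are no further candidate keys.

{K, N}, {A, E, K}, {E, J, K}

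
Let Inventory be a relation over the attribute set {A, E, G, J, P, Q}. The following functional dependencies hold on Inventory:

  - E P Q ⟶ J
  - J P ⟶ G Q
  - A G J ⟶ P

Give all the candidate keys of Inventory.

(A, E, G, J); (A, E, J, P); (A, E, P, Q)

Attributes A, E never appear on any right-hand side, so every candidate key must contain {A, E}.
{A, E}⁺ = {A, E}, which is not all of the schema, so we must add further attributes.
{A, E, G, J}⁺: AGJ→P adds P; JP→GQ adds Q → {A, E, G, J, P, Q}.
{A, E, J, P}⁺: JP→GQ adds G, Q → {A, E, G, J, P, Q}.
{A, E, P, Q}⁺: EPQ→J adds J; JP→GQ adds G → {A, E, G, J, P, Q}.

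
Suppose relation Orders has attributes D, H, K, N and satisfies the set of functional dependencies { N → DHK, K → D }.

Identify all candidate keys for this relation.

Attribute N never appears on the right-hand side of any dependency, so N must belong to every candidate key.
{N}⁺ = {D, H, K, N}, which is all of the schema, so {N} is the only candidate key.

{N}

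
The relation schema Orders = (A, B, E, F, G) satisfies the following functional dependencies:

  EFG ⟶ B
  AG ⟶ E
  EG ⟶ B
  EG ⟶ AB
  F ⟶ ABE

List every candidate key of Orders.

Attributes F, G never appear on any right-hand side, so every candidate key must contain {F, G}.
{F, G}⁺ = {A, B, E, F, G}, which is all of the schema, so {F, G} is the only candidate key.

{F, G}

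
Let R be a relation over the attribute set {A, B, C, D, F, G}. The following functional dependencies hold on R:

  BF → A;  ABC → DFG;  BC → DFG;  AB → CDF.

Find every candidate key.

(A, B), (B, C), (B, F)

Attribute B never appears on the right-hand side of any dependency, so B must belong to every candidate key.
{B}⁺ = {B}, which is not all of the schema, so we must add further attributes.
{A, B}⁺: AB→CDF adds C, D, F; ABC→DFG adds G → {A, B, C, D, F, G}. Minimal: {B}⁺ = {B}; {A}⁺ = {A} — none reach the full schema.
{B, C}⁺: BC→DFG adds D, F, G; BF→A adds A → {A, B, C, D, F, G}. Minimal: {C}⁺ = {C}; {B}⁺ = {B} — none reach the full schema.
{B, F}⁺: BF→A adds A; AB→CDF adds C, D; ABC→DFG adds G → {A, B, C, D, F, G}. Minimal: {F}⁺ = {F}; {B}⁺ = {B} — none reach the full schema.
Any other superkey contains one of these as a subset, so there are no further candidate keys.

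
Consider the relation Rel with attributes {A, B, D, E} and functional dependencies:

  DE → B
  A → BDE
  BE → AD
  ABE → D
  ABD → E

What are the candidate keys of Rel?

{A}⁺: A→BDE adds B, D, E → {A, B, D, E}.
{B, E}⁺: BE→AD adds A, D → {A, B, D, E}. Minimal: {E}⁺ = {E}; {B}⁺ = {B} — none reach the full schema.
{D, E}⁺: DE→B adds B; BE→AD adds A → {A, B, D, E}. Minimal: {E}⁺ = {E}; {D}⁺ = {D} — none reach the full schema.
Any other superkey contains one of these as a subset, so there are no further candidate keys.

(A); (B, E); (D, E)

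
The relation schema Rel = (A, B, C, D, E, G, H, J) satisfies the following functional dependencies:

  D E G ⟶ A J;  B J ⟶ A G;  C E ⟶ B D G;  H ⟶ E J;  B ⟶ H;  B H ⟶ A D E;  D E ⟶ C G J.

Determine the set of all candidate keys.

{B}⁺: B→H adds H; BH→ADE adds A, D, E; DE→CGJ adds C, G, J → {A, B, C, D, E, G, H, J}.
{C, E}⁺: CE→BDG adds B, D, G; B→H adds H; BH→ADE adds A; DE→CGJ adds J → {A, B, C, D, E, G, H, J}.
{C, H}⁺: H→EJ adds E, J; CE→BDG adds B, D, G; BH→ADE adds A → {A, B, C, D, E, G, H, J}.
{D, E}⁺: DE→CGJ adds C, G, J; DEG→AJ adds A; CE→BDG adds B; B→H adds H → {A, B, C, D, E, G, H, J}.
{D, H}⁺: H→EJ adds E, J; DE→CGJ adds C, G; DEG→AJ adds A; CE→BDG adds B → {A, B, C, D, E, G, H, J}.

{B}, {C, E}, {C, H}, {D, E}, {D, H}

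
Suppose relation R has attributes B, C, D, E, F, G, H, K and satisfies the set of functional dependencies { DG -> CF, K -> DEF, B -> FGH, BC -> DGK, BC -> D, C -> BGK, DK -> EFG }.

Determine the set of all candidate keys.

{C}; {K}; {B, D}; {D, G}

{C}⁺: C→BGK adds B, G, K; K→DEF adds D, E, F; B→FGH adds H → {B, C, D, E, F, G, H, K}.
{K}⁺: K→DEF adds D, E, F; DK→EFG adds G; DG→CF adds C; C→BGK adds B; B→FGH adds H → {B, C, D, E, F, G, H, K}.
{B, D}⁺: B→FGH adds F, G, H; DG→CF adds C; BC→DGK adds K; DK→EFG adds E → {B, C, D, E, F, G, H, K}. Minimal: {D}⁺ = {D}; {B}⁺ = {B, F, G, H} — none reach the full schema.
{D, G}⁺: DG→CF adds C, F; C→BGK adds B, K; DK→EFG adds E; B→FGH adds H → {B, C, D, E, F, G, H, K}. Minimal: {G}⁺ = {G}; {D}⁺ = {D} — none reach the full schema.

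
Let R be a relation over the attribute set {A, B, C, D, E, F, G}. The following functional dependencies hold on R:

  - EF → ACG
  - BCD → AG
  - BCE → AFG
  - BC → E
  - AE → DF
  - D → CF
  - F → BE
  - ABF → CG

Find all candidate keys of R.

{D}, {F}, {A, E}, {B, C}

{D}⁺: D→CF adds C, F; F→BE adds B, E; EF→ACG adds A, G → {A, B, C, D, E, F, G}.
{F}⁺: F→BE adds B, E; EF→ACG adds A, C, G; AE→DF adds D → {A, B, C, D, E, F, G}.
{A, E}⁺: AE→DF adds D, F; D→CF adds C; F→BE adds B; ABF→CG adds G → {A, B, C, D, E, F, G}. Minimal: {E}⁺ = {E}; {A}⁺ = {A} — none reach the full schema.
{B, C}⁺: BC→E adds E; BCE→AFG adds A, F, G; AE→DF adds D → {A, B, C, D, E, F, G}. Minimal: {C}⁺ = {C}; {B}⁺ = {B} — none reach the full schema.
Any other superkey contains one of these as a subset, so there are no further candidate keys.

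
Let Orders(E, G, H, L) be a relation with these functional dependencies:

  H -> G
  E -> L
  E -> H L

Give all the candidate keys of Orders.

Attribute E never appears on the right-hand side of any dependency, so E must belong to every candidate key.
{E}⁺ = {E, G, H, L}, which is all of the schema, so {E} is the only candidate key.

(E)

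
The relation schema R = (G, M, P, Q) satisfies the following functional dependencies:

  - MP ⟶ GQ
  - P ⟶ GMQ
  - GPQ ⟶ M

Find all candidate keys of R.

{P}

Attribute P never appears on the right-hand side of any dependency, so P must belong to every candidate key.
{P}⁺ = {G, M, P, Q}, which is all of the schema, so {P} is the only candidate key.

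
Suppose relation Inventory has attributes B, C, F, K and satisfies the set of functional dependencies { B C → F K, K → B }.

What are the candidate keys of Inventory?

{B, C}, {C, K}

Attribute C never appears on the right-hand side of any dependency, so C must belong to every candidate key.
{C}⁺ = {C}, which is not all of the schema, so we must add further attributes.
{B, C}⁺: BC→FK adds F, K → {B, C, F, K}. Minimal: {C}⁺ = {C}; {B}⁺ = {B} — none reach the full schema.
{C, K}⁺: K→B adds B; BC→FK adds F → {B, C, F, K}. Minimal: {K}⁺ = {B, K}; {C}⁺ = {C} — none reach the full schema.
Any other superkey contains one of these as a subset, so there are no further candidate keys.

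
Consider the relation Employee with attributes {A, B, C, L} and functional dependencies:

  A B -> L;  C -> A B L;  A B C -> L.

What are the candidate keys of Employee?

Attribute C never appears on the right-hand side of any dependency, so C must belong to every candidate key.
{C}⁺ = {A, B, C, L}, which is all of the schema, so {C} is the only candidate key.

{C}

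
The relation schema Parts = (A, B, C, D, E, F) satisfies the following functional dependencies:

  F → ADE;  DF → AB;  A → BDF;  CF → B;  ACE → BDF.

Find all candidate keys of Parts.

{A, C}⁺: A→BDF adds B, D, F; F→ADE adds E → {A, B, C, D, E, F}. Minimal: {C}⁺ = {C}; {A}⁺ = {A, B, D, E, F} — none reach the full schema.
{C, F}⁺: F→ADE adds A, D, E; DF→AB adds B → {A, B, C, D, E, F}. Minimal: {F}⁺ = {A, B, D, E, F}; {C}⁺ = {C} — none reach the full schema.
Any other superkey contains one of these as a subset, so there are no further candidate keys.

{A, C}, {C, F}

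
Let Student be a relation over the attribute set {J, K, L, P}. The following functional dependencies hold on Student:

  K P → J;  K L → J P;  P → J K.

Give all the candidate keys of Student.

Attribute L never appears on the right-hand side of any dependency, so L must belong to every candidate key.
{L}⁺ = {L}, which is not all of the schema, so we must add further attributes.
{K, L}⁺: KL→JP adds J, P → {J, K, L, P}. Minimal: {L}⁺ = {L}; {K}⁺ = {K} — none reach the full schema.
{L, P}⁺: P→JK adds J, K → {J, K, L, P}. Minimal: {P}⁺ = {J, K, P}; {L}⁺ = {L} — none reach the full schema.

KL, LP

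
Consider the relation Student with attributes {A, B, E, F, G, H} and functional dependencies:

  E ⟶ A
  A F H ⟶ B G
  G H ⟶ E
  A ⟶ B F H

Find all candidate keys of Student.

{A}⁺: A→BFH adds B, F, H; AFH→BG adds G; GH→E adds E → {A, B, E, F, G, H}.
{E}⁺: E→A adds A; A→BFH adds B, F, H; AFH→BG adds G → {A, B, E, F, G, H}.
{G, H}⁺: GH→E adds E; E→A adds A; A→BFH adds B, F → {A, B, E, F, G, H}. Minimal: {H}⁺ = {H}; {G}⁺ = {G} — none reach the full schema.

{A}, {E}, {G, H}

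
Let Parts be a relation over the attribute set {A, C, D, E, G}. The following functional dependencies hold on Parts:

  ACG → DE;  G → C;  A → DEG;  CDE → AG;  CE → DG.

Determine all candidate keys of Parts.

A; CE; EG

{A}⁺: A→DEG adds D, E, G; G→C adds C → {A, C, D, E, G}.
{C, E}⁺: CE→DG adds D, G; CDE→AG adds A → {A, C, D, E, G}. Minimal: {E}⁺ = {E}; {C}⁺ = {C} — none reach the full schema.
{E, G}⁺: G→C adds C; CE→DG adds D; CDE→AG adds A → {A, C, D, E, G}. Minimal: {G}⁺ = {C, G}; {E}⁺ = {E} — none reach the full schema.
Any other superkey contains one of these as a subset, so there are no further candidate keys.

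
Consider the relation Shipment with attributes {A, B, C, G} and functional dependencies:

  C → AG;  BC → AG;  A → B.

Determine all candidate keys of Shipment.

Attribute C never appears on the right-hand side of any dependency, so C must belong to every candidate key.
{C}⁺ = {A, B, C, G}, which is all of the schema, so {C} is the only candidate key.

C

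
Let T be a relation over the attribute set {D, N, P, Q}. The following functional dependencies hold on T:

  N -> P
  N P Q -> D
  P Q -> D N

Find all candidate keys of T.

Attribute Q never appears on the right-hand side of any dependency, so Q must belong to every candidate key.
{Q}⁺ = {Q}, which is not all of the schema, so we must add further attributes.
{N, Q}⁺: N→P adds P; NPQ→D adds D → {D, N, P, Q}.
{P, Q}⁺: PQ→DN adds D, N → {D, N, P, Q}.
Any other superkey contains one of these as a subset, so there are no further candidate keys.

{N, Q}; {P, Q}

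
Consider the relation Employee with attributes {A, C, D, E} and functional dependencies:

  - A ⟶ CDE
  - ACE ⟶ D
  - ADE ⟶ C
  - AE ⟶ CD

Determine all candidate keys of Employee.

Attribute A never appears on the right-hand side of any dependency, so A must belong to every candidate key.
{A}⁺ = {A, C, D, E}, which is all of the schema, so {A} is the only candidate key.

(A)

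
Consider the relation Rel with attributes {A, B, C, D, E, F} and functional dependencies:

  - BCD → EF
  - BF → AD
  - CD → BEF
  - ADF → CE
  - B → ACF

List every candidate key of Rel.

{B}⁺: B→ACF adds A, C, F; BF→AD adds D; CD→BEF adds E → {A, B, C, D, E, F}.
{C, D}⁺: CD→BEF adds B, E, F; B→ACF adds A → {A, B, C, D, E, F}.
{A, D, F}⁺: ADF→CE adds C, E; CD→BEF adds B → {A, B, C, D, E, F}.
Any other superkey contains one of these as a subset, so there are no further candidate keys.

B, CD, ADF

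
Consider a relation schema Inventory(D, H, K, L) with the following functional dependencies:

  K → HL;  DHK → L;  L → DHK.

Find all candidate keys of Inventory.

{K}⁺: K→HL adds H, L; L→DHK adds D → {D, H, K, L}.
{L}⁺: L→DHK adds D, H, K → {D, H, K, L}.
Any other superkey contains one of these as a subset, so there are no further candidate keys.

{K}; {L}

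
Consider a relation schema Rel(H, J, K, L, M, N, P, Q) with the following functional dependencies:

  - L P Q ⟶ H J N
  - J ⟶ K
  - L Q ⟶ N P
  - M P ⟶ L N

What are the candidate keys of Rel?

{L, M, Q}; {M, P, Q}

{L, M, Q}⁺: LQ→NP adds N, P; LPQ→HJN adds H, J; J→K adds K → {H, J, K, L, M, N, P, Q}. Minimal: {M, Q}⁺ = {M, Q}; {L, Q}⁺ = {H, J, K, L, N, P, Q}; {L, M}⁺ = {L, M} — none reach the full schema.
{M, P, Q}⁺: MP→LN adds L, N; LPQ→HJN adds H, J; J→K adds K → {H, J, K, L, M, N, P, Q}. Minimal: {P, Q}⁺ = {P, Q}; {M, Q}⁺ = {M, Q}; {M, P}⁺ = {L, M, N, P} — none reach the full schema.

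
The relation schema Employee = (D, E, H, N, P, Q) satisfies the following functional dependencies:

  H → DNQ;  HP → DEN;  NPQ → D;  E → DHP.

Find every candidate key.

{E}, {H, P}

{E}⁺: E→DHP adds D, H, P; H→DNQ adds N, Q → {D, E, H, N, P, Q}.
{H, P}⁺: H→DNQ adds D, N, Q; HP→DEN adds E → {D, E, H, N, P, Q}.
Any other superkey contains one of these as a subset, so there are no further candidate keys.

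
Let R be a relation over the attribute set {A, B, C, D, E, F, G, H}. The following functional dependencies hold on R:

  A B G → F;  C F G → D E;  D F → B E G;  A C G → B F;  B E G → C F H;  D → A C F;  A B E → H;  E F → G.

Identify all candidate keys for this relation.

{D}⁺: D→ACF adds A, C, F; DF→BEG adds B, E, G; BEG→CFH adds H → {A, B, C, D, E, F, G, H}.
{A, C, G}⁺: ACG→BF adds B, F; CFG→DE adds D, E; BEG→CFH adds H → {A, B, C, D, E, F, G, H}. Minimal: {C, G}⁺ = {C, G}; {A, G}⁺ = {A, G}; {A, C}⁺ = {A, C} — none reach the full schema.
{B, E, F}⁺: EF→G adds G; BEG→CFH adds C, H; CFG→DE adds D; D→ACF adds A → {A, B, C, D, E, F, G, H}. Minimal: {E, F}⁺ = {E, F, G}; {B, F}⁺ = {B, F}; {B, E}⁺ = {B, E} — none reach the full schema.
{B, E, G}⁺: BEG→CFH adds C, F, H; CFG→DE adds D; D→ACF adds A → {A, B, C, D, E, F, G, H}. Minimal: {E, G}⁺ = {E, G}; {B, G}⁺ = {B, G}; {B, E}⁺ = {B, E} — none reach the full schema.
{C, E, F}⁺: EF→G adds G; CFG→DE adds D; DF→BEG adds B; BEG→CFH adds H; D→ACF adds A → {A, B, C, D, E, F, G, H}. Minimal: {E, F}⁺ = {E, F, G}; {C, F}⁺ = {C, F}; {C, E}⁺ = {C, E} — none reach the full schema.
{C, F, G}⁺: CFG→DE adds D, E; DF→BEG adds B; BEG→CFH adds H; D→ACF adds A → {A, B, C, D, E, F, G, H}. Minimal: {F, G}⁺ = {F, G}; {C, G}⁺ = {C, G}; {C, F}⁺ = {C, F} — none reach the full schema.
Any other superkey contains one of these as a subset, so there are no further candidate keys.

D, ACG, BEF, BEG, CEF, CFG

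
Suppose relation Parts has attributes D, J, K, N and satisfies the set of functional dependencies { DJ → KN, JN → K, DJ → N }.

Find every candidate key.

{D, J}

{D, J}⁺: DJ→KN adds K, N → {D, J, K, N}.
No other minimal superkey exists.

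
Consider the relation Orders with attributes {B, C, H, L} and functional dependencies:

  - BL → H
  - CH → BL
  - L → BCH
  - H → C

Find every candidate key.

{H}, {L}

{H}⁺: H→C adds C; CH→BL adds B, L → {B, C, H, L}.
{L}⁺: L→BCH adds B, C, H → {B, C, H, L}.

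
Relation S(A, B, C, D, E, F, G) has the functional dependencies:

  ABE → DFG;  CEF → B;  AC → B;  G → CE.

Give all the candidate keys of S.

{A, G}, {A, B, E}, {A, C, E}

Attribute A never appears on the right-hand side of any dependency, so A must belong to every candidate key.
{A}⁺ = {A}, which is not all of the schema, so we must add further attributes.
{A, G}⁺: G→CE adds C, E; AC→B adds B; ABE→DFG adds D, F → {A, B, C, D, E, F, G}. Minimal: {G}⁺ = {C, E, G}; {A}⁺ = {A} — none reach the full schema.
{A, B, E}⁺: ABE→DFG adds D, F, G; G→CE adds C → {A, B, C, D, E, F, G}. Minimal: {B, E}⁺ = {B, E}; {A, E}⁺ = {A, E}; {A, B}⁺ = {A, B} — none reach the full schema.
{A, C, E}⁺: AC→B adds B; ABE→DFG adds D, F, G → {A, B, C, D, E, F, G}. Minimal: {C, E}⁺ = {C, E}; {A, E}⁺ = {A, E}; {A, C}⁺ = {A, B, C} — none reach the full schema.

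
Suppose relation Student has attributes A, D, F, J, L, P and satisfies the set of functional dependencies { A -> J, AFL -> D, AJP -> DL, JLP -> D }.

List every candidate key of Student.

{A, F, P}⁺: A→J adds J; AJP→DL adds D, L → {A, D, F, J, L, P}. Minimal: {F, P}⁺ = {F, P}; {A, P}⁺ = {A, D, J, L, P}; {A, F}⁺ = {A, F, J} — none reach the full schema.
No other minimal superkey exists.

{A, F, P}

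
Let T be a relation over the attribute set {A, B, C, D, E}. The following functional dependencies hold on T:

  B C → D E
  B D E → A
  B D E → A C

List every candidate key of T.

{B, C}⁺: BC→DE adds D, E; BDE→A adds A → {A, B, C, D, E}. Minimal: {C}⁺ = {C}; {B}⁺ = {B} — none reach the full schema.
{B, D, E}⁺: BDE→A adds A; BDE→AC adds C → {A, B, C, D, E}. Minimal: {D, E}⁺ = {D, E}; {B, E}⁺ = {B, E}; {B, D}⁺ = {B, D} — none reach the full schema.

{B, C}, {B, D, E}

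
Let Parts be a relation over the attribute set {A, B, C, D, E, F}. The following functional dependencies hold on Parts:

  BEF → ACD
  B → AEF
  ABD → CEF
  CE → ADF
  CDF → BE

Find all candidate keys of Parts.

{B}, {C, E}, {C, D, F}

{B}⁺: B→AEF adds A, E, F; BEF→ACD adds C, D → {A, B, C, D, E, F}.
{C, E}⁺: CE→ADF adds A, D, F; CDF→BE adds B → {A, B, C, D, E, F}. Minimal: {E}⁺ = {E}; {C}⁺ = {C} — none reach the full schema.
{C, D, F}⁺: CDF→BE adds B, E; BEF→ACD adds A → {A, B, C, D, E, F}. Minimal: {D, F}⁺ = {D, F}; {C, F}⁺ = {C, F}; {C, D}⁺ = {C, D} — none reach the full schema.
Any other superkey contains one of these as a subset, so there are no further candidate keys.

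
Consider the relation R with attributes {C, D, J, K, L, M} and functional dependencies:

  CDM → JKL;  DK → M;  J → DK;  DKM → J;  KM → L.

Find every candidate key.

Attribute C never appears on the right-hand side of any dependency, so C must belong to every candidate key.
{C}⁺ = {C}, which is not all of the schema, so we must add further attributes.
{C, J}⁺: J→DK adds D, K; DK→M adds M; KM→L adds L → {C, D, J, K, L, M}. Minimal: {J}⁺ = {D, J, K, L, M}; {C}⁺ = {C} — none reach the full schema.
{C, D, K}⁺: DK→M adds M; DKM→J adds J; KM→L adds L → {C, D, J, K, L, M}. Minimal: {D, K}⁺ = {D, J, K, L, M}; {C, K}⁺ = {C, K}; {C, D}⁺ = {C, D} — none reach the full schema.
{C, D, M}⁺: CDM→JKL adds J, K, L → {C, D, J, K, L, M}. Minimal: {D, M}⁺ = {D, M}; {C, M}⁺ = {C, M}; {C, D}⁺ = {C, D} — none reach the full schema.

(C, J); (C, D, K); (C, D, M)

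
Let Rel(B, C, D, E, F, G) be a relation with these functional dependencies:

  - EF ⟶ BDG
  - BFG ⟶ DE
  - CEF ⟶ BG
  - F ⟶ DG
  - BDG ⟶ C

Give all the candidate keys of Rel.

Attribute F never appears on the right-hand side of any dependency, so F must belong to every candidate key.
{F}⁺ = {D, F, G}, which is not all of the schema, so we must add further attributes.
{B, F}⁺: F→DG adds D, G; BDG→C adds C; BFG→DE adds E → {B, C, D, E, F, G}.
{E, F}⁺: EF→BDG adds B, D, G; BDG→C adds C → {B, C, D, E, F, G}.

BF, EF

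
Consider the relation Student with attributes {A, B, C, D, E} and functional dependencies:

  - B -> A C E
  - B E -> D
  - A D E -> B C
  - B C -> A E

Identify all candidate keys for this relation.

{B}⁺: B→ACE adds A, C, E; BE→D adds D → {A, B, C, D, E}.
{A, D, E}⁺: ADE→BC adds B, C → {A, B, C, D, E}. Minimal: {D, E}⁺ = {D, E}; {A, E}⁺ = {A, E}; {A, D}⁺ = {A, D} — none reach the full schema.

{B}, {A, D, E}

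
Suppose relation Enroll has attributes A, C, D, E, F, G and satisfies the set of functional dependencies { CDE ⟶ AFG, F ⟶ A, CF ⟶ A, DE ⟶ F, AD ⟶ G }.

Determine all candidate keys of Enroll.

(C, D, E)

{C, D, E}⁺: CDE→AFG adds A, F, G → {A, C, D, E, F, G}. Minimal: {D, E}⁺ = {A, D, E, F, G}; {C, E}⁺ = {C, E}; {C, D}⁺ = {C, D} — none reach the full schema.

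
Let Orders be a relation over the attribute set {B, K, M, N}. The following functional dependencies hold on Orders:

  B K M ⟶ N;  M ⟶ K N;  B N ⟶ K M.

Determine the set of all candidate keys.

{B, M}; {B, N}

Attribute B never appears on the right-hand side of any dependency, so B must belong to every candidate key.
{B}⁺ = {B}, which is not all of the schema, so we must add further attributes.
{B, M}⁺: M→KN adds K, N → {B, K, M, N}.
{B, N}⁺: BN→KM adds K, M → {B, K, M, N}.
Any other superkey contains one of these as a subset, so there are no further candidate keys.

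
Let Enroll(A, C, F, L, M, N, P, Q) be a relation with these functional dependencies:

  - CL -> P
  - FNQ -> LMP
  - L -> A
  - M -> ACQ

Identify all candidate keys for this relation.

{F, M, N}⁺: M→ACQ adds A, C, Q; FNQ→LMP adds L, P → {A, C, F, L, M, N, P, Q}. Minimal: {M, N}⁺ = {A, C, M, N, Q}; {F, N}⁺ = {F, N}; {F, M}⁺ = {A, C, F, M, Q} — none reach the full schema.
{F, N, Q}⁺: FNQ→LMP adds L, M, P; L→A adds A; M→ACQ adds C → {A, C, F, L, M, N, P, Q}. Minimal: {N, Q}⁺ = {N, Q}; {F, Q}⁺ = {F, Q}; {F, N}⁺ = {F, N} — none reach the full schema.
Any other superkey contains one of these as a subset, so there are no further candidate keys.

FMN; FNQ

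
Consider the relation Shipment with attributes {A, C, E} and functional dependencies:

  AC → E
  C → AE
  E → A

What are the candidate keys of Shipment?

{C}

Attribute C never appears on the right-hand side of any dependency, so C must belong to every candidate key.
{C}⁺ = {A, C, E}, which is all of the schema, so {C} is the only candidate key.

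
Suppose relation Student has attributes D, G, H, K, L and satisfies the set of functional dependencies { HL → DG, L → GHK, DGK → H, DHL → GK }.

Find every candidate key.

(L)

Attribute L never appears on the right-hand side of any dependency, so L must belong to every candidate key.
{L}⁺ = {D, G, H, K, L}, which is all of the schema, so {L} is the only candidate key.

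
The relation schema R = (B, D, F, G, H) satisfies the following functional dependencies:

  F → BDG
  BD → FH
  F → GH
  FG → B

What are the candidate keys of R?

{F}, {B, D}

{F}⁺: F→BDG adds B, D, G; BD→FH adds H → {B, D, F, G, H}.
{B, D}⁺: BD→FH adds F, H; F→GH adds G → {B, D, F, G, H}.
Any other superkey contains one of these as a subset, so there are no further candidate keys.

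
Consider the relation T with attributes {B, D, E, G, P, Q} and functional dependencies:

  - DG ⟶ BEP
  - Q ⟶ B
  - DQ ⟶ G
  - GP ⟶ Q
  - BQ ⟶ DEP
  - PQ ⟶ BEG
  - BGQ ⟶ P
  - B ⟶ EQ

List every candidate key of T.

{B}⁺: B→EQ adds E, Q; BQ→DEP adds D, P; PQ→BEG adds G → {B, D, E, G, P, Q}.
{Q}⁺: Q→B adds B; BQ→DEP adds D, E, P; PQ→BEG adds G → {B, D, E, G, P, Q}.
{D, G}⁺: DG→BEP adds B, E, P; GP→Q adds Q → {B, D, E, G, P, Q}.
{G, P}⁺: GP→Q adds Q; PQ→BEG adds B, E; BQ→DEP adds D → {B, D, E, G, P, Q}.
Any other superkey contains one of these as a subset, so there are no further candidate keys.

{B}, {Q}, {D, G}, {G, P}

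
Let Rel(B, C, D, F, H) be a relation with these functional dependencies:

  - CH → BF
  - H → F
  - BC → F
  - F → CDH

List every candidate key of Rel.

F, H, BC

{F}⁺: F→CDH adds C, D, H; CH→BF adds B → {B, C, D, F, H}.
{H}⁺: H→F adds F; F→CDH adds C, D; CH→BF adds B → {B, C, D, F, H}.
{B, C}⁺: BC→F adds F; F→CDH adds D, H → {B, C, D, F, H}. Minimal: {C}⁺ = {C}; {B}⁺ = {B} — none reach the full schema.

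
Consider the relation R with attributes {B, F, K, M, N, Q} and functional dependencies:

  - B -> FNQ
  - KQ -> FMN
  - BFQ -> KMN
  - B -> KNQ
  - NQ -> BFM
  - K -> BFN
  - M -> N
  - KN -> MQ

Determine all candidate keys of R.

B, K, MQ, NQ

{B}⁺: B→FNQ adds F, N, Q; BFQ→KMN adds K, M → {B, F, K, M, N, Q}.
{K}⁺: K→BFN adds B, F, N; KN→MQ adds M, Q → {B, F, K, M, N, Q}.
{M, Q}⁺: M→N adds N; NQ→BFM adds B, F; BFQ→KMN adds K → {B, F, K, M, N, Q}. Minimal: {Q}⁺ = {Q}; {M}⁺ = {M, N} — none reach the full schema.
{N, Q}⁺: NQ→BFM adds B, F, M; BFQ→KMN adds K → {B, F, K, M, N, Q}. Minimal: {Q}⁺ = {Q}; {N}⁺ = {N} — none reach the full schema.
Any other superkey contains one of these as a subset, so there are no further candidate keys.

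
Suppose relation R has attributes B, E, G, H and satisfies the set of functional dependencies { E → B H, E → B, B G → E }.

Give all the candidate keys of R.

(B, G), (E, G)

{B, G}⁺: BG→E adds E; E→BH adds H → {B, E, G, H}.
{E, G}⁺: E→BH adds B, H → {B, E, G, H}.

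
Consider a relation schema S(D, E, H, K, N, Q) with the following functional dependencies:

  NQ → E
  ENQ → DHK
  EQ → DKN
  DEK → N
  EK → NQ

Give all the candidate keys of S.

{E, K}, {E, Q}, {N, Q}

{E, K}⁺: EK→NQ adds N, Q; ENQ→DHK adds D, H → {D, E, H, K, N, Q}. Minimal: {K}⁺ = {K}; {E}⁺ = {E} — none reach the full schema.
{E, Q}⁺: EQ→DKN adds D, K, N; ENQ→DHK adds H → {D, E, H, K, N, Q}. Minimal: {Q}⁺ = {Q}; {E}⁺ = {E} — none reach the full schema.
{N, Q}⁺: NQ→E adds E; ENQ→DHK adds D, H, K → {D, E, H, K, N, Q}. Minimal: {Q}⁺ = {Q}; {N}⁺ = {N} — none reach the full schema.
Any other superkey contains one of these as a subset, so there are no further candidate keys.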